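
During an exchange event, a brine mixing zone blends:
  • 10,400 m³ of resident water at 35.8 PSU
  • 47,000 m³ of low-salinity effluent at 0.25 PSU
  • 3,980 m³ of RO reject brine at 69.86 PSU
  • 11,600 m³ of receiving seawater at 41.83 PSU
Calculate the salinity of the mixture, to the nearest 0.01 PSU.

Weighted by volume,
salt = 10,400×35.8 + 47,000×0.25 + 3,980×69.86 + 11,600×41.83 = 372,320 + 11,750 + 278,042.8 + 485,228 = 1,147,340.8
volume = 10,400 + 47,000 + 3,980 + 11,600 = 72,980 m³
S = 1,147,340.8 / 72,980 = 15.7213 PSU

15.72 PSU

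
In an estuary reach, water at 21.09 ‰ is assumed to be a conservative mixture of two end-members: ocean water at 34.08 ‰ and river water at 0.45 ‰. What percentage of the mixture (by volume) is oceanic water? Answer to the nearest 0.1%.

Let g be the oceanic fraction. Salt balance per unit volume:
g×34.08 + (1−g)×0.45 = 21.09
g = (21.09 − 0.45) / (34.08 − 0.45) = 20.64/33.63 = 0.6137

61.4%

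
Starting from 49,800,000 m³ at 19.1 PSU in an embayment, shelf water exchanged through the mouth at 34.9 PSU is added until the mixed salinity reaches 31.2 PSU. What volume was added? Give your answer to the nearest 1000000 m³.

163000000 m³

Salt balance: 49,800,000×19.1 + V×34.9 = (49,800,000+V)×31.2
951,180,000 + 34.9V = 1,553,760,000 + 31.2V
602,580,000 = 3.7V
V = 162,859,459.46 m³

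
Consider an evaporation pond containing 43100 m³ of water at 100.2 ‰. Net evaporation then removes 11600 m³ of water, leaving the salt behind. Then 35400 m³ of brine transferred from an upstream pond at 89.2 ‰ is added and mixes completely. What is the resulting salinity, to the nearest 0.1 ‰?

After evaporation: salt = 43,100×100.2 = 4,318,620; volume = 43,100 − 11,600 = 31,500 m³
After mixing: salt = 4,318,620 + 35,400×89.2 = 7,476,300; volume = 31,500 + 35,400 = 66,900 m³
S = 7,476,300 / 66,900 = 111.7534 ‰

111.8 ‰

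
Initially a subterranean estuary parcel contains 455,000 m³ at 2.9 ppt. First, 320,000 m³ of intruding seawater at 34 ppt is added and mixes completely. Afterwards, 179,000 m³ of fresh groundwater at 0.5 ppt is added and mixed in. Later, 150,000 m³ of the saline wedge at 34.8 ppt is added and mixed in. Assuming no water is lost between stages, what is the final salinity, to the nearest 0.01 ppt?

15.86 ppt

By conservation of dissolved salt,
Initial salt = 455,000×2.9 = 1,319,500
After stage 1: salt = 1,319,500 + 320,000×34 = 12,199,500; volume = 775,000 m³; S = 15.741 ppt
After stage 2: salt = 12,199,500 + 179,000×0.5 = 12,289,000; volume = 954,000 m³; S = 12.882 ppt
After stage 3: salt = 12,289,000 + 150,000×34.8 = 17,509,000; volume = 1,104,000 m³
S = 17,509,000 / 1,104,000 = 15.8596 ppt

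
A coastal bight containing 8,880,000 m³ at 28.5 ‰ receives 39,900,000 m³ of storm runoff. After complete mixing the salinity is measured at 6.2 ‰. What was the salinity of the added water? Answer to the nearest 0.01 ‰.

1.24 ‰

Salt balance: 8,880,000×28.5 + 39,900,000×S = 48,780,000×6.2
253,080,000 + 39,900,000·S = 302,436,000
S = (302,436,000 − 253,080,000) / 39,900,000 = 1.237 ‰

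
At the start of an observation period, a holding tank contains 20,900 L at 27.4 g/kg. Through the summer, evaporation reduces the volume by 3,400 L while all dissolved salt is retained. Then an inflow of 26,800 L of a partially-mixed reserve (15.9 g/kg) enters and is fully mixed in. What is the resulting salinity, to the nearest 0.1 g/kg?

22.5 g/kg

After evaporation: salt = 20,900×27.4 = 572,660; volume = 20,900 − 3,400 = 17,500 L
After mixing: salt = 572,660 + 26,800×15.9 = 998,780; volume = 17,500 + 26,800 = 44,300 L
S = 998,780 / 44,300 = 22.5458 g/kg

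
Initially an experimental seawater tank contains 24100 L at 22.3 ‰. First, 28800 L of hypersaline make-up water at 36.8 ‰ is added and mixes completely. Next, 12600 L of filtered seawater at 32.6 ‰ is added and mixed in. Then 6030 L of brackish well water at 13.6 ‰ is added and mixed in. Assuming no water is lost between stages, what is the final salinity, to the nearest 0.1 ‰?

Weighted by volume,
Initial salt = 24,100×22.3 = 537,430
After stage 1: salt = 537,430 + 28,800×36.8 = 1,597,270; volume = 52,900 L; S = 30.194 ‰
After stage 2: salt = 1,597,270 + 12,600×32.6 = 2,008,030; volume = 65,500 L; S = 30.657 ‰
After stage 3: salt = 2,008,030 + 6,030×13.6 = 2,090,038; volume = 71,530 L
S = 2,090,038 / 71,530 = 29.219 ‰

29.2 ‰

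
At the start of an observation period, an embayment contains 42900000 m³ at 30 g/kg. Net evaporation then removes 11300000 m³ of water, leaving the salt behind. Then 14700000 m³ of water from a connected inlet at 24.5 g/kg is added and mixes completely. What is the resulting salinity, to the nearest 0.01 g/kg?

35.58 g/kg

After evaporation: salt = 42,900,000×30 = 1,287,000,000; volume = 42,900,000 − 11,300,000 = 31,600,000 m³
After mixing: salt = 1,287,000,000 + 14,700,000×24.5 = 1,647,150,000; volume = 31,600,000 + 14,700,000 = 46,300,000 m³
S = 1,647,150,000 / 46,300,000 = 35.5756 g/kg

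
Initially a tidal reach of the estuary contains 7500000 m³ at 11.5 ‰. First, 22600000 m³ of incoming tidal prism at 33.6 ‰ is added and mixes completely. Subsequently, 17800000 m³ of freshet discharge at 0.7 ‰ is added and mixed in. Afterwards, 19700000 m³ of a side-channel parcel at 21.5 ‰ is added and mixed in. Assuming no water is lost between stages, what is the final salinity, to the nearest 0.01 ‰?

18.96 ‰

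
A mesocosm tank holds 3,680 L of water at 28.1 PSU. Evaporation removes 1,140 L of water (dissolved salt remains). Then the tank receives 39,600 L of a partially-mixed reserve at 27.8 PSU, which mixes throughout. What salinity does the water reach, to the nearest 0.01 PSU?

28.58 PSU

After evaporation: salt = 3,680×28.1 = 103,408; volume = 3,680 − 1,140 = 2,540 L
After mixing: salt = 103,408 + 39,600×27.8 = 1,204,288; volume = 2,540 + 39,600 = 42,140 L
S = 1,204,288 / 42,140 = 28.5783 PSU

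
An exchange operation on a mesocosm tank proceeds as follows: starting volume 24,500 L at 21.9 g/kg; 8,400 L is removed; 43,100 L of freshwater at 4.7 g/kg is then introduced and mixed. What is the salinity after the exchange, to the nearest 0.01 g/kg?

Remaining after removal: 16,100 L at 21.9 g/kg (salt = 352,590)
After addition: salt = 352,590 + 43,100×4.7 = 555,160; volume = 59,200 L
S = 555,160 / 59,200 = 9.3777 g/kg

9.38 g/kg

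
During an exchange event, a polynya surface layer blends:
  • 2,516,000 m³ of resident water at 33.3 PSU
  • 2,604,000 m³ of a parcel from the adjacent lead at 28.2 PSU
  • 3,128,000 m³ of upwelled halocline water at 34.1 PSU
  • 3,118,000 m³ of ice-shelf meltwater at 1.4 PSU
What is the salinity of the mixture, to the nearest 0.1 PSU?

23.6 PSU

Weighted by volume,
salt = 2,516,000×33.3 + 2,604,000×28.2 + 3,128,000×34.1 + 3,118,000×1.4 = 83,782,800 + 73,432,800 + 106,664,800 + 4,365,200 = 268,245,600
volume = 2,516,000 + 2,604,000 + 3,128,000 + 3,118,000 = 11,366,000 m³
S = 268,245,600 / 11,366,000 = 23.601 PSU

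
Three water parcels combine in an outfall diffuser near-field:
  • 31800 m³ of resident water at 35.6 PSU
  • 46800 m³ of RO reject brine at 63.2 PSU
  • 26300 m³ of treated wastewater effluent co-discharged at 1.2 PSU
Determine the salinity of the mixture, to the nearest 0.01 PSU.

Conserving salt mass:
salt = 31,800×35.6 + 46,800×63.2 + 26,300×1.2 = 1,132,080 + 2,957,760 + 31,560 = 4,121,400
volume = 31,800 + 46,800 + 26,300 = 104,900 m³
S = 4,121,400 / 104,900 = 39.2888 PSU

39.29 PSU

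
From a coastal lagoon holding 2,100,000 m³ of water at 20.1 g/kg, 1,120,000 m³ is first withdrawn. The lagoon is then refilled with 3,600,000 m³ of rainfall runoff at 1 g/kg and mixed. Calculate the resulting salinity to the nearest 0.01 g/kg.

5.09 g/kg

Remaining after removal: 980,000 m³ at 20.1 g/kg (salt = 19,698,000)
After addition: salt = 19,698,000 + 3,600,000×1 = 23,298,000; volume = 4,580,000 m³
S = 23,298,000 / 4,580,000 = 5.0869 g/kg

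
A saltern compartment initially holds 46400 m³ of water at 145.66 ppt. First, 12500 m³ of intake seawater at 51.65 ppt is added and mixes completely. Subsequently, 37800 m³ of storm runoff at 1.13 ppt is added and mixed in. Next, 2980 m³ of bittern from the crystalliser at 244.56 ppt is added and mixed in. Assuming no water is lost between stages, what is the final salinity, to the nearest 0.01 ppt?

Conserving salt mass:
Initial salt = 46,400×145.66 = 6,758,624
After stage 1: salt = 6,758,624 + 12,500×51.65 = 7,404,249; volume = 58,900 m³; S = 125.709 ppt
After stage 2: salt = 7,404,249 + 37,800×1.13 = 7,446,963; volume = 96,700 m³; S = 77.011 ppt
After stage 3: salt = 7,446,963 + 2,980×244.56 = 8,175,751.8; volume = 99,680 m³
S = 8,175,751.8 / 99,680 = 82.02 ppt

82.02 ppt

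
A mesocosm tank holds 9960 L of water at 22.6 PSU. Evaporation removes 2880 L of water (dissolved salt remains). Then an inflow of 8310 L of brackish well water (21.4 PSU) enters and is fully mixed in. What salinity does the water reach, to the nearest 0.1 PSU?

26.2 PSU

After evaporation: salt = 9,960×22.6 = 225,096; volume = 9,960 − 2,880 = 7,080 L
After mixing: salt = 225,096 + 8,310×21.4 = 402,930; volume = 7,080 + 8,310 = 15,390 L
S = 402,930 / 15,390 = 26.1813 PSU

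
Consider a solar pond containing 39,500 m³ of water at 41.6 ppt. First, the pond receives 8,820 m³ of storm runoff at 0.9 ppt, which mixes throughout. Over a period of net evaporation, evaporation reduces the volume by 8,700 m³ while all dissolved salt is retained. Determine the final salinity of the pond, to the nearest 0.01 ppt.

41.67 ppt

After mixing: salt = 39,500×41.6 + 8,820×0.9 = 1,651,138; volume = 48,320 m³
After evaporation: salt unchanged = 1,651,138; volume = 48,320 − 8,700 = 39,620 m³
S = 1,651,138 / 39,620 = 41.6744 ppt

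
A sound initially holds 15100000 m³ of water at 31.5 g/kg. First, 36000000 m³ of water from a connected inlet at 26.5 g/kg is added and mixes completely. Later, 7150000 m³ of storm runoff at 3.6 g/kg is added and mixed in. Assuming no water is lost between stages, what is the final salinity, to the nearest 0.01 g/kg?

24.99 g/kg

Salt balance:
Initial salt = 15,100,000×31.5 = 475,650,000
After stage 1: salt = 475,650,000 + 36,000,000×26.5 = 1,429,650,000; volume = 51,100,000 m³; S = 27.977 g/kg
After stage 2: salt = 1,429,650,000 + 7,150,000×3.6 = 1,455,390,000; volume = 58,250,000 m³
S = 1,455,390,000 / 58,250,000 = 24.9852 g/kg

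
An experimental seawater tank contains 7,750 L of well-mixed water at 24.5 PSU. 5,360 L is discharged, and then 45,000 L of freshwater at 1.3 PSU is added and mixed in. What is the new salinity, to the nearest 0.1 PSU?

2.5 PSU

Remaining after removal: 2,390 L at 24.5 PSU (salt = 58,555)
After addition: salt = 58,555 + 45,000×1.3 = 117,055; volume = 47,390 L
S = 117,055 / 47,390 = 2.47 PSU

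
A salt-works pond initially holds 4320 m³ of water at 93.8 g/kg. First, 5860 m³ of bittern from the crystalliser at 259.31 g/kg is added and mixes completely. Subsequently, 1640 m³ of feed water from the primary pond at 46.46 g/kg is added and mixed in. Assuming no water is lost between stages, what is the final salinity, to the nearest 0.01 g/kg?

Weighted by volume,
Initial salt = 4,320×93.8 = 405,216
After stage 1: salt = 405,216 + 5,860×259.31 = 1,924,772.6; volume = 10,180 m³; S = 189.074 g/kg
After stage 2: salt = 1,924,772.6 + 1,640×46.46 = 2,000,967; volume = 11,820 m³
S = 2,000,967 / 11,820 = 169.2865 g/kg

169.29 g/kg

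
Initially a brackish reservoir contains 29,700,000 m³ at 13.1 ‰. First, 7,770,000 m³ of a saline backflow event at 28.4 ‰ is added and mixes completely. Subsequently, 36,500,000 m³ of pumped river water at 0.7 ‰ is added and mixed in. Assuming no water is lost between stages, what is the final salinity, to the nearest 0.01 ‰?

8.59 ‰

Conserving salt mass:
Initial salt = 29,700,000×13.1 = 389,070,000
After stage 1: salt = 389,070,000 + 7,770,000×28.4 = 609,738,000; volume = 37,470,000 m³; S = 16.273 ‰
After stage 2: salt = 609,738,000 + 36,500,000×0.7 = 635,288,000; volume = 73,970,000 m³
S = 635,288,000 / 73,970,000 = 8.5885 ‰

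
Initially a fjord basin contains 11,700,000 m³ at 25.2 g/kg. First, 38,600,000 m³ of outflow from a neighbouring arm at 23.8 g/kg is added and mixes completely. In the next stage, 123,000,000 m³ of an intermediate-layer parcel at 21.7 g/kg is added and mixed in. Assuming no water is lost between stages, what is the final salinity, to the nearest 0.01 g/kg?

Weighted by volume,
Initial salt = 11,700,000×25.2 = 294,840,000
After stage 1: salt = 294,840,000 + 38,600,000×23.8 = 1,213,520,000; volume = 50,300,000 m³; S = 24.126 g/kg
After stage 2: salt = 1,213,520,000 + 123,000,000×21.7 = 3,882,620,000; volume = 173,300,000 m³
S = 3,882,620,000 / 173,300,000 = 22.404 g/kg

22.40 g/kg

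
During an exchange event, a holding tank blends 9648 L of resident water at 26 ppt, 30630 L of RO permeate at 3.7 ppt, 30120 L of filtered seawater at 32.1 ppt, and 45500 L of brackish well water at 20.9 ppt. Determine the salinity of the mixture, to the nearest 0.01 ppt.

19.69 ppt

Conserving salt mass:
salt = 9,648×26 + 30,630×3.7 + 30,120×32.1 + 45,500×20.9 = 250,848 + 113,331 + 966,852 + 950,950 = 2,281,981
volume = 9,648 + 30,630 + 30,120 + 45,500 = 115,898 L
S = 2,281,981 / 115,898 = 19.6896 ppt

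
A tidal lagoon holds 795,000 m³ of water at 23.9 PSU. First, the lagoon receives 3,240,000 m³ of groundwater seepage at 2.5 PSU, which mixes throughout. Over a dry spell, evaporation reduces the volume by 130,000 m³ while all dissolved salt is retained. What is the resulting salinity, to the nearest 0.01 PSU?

After mixing: salt = 795,000×23.9 + 3,240,000×2.5 = 27,100,500; volume = 4,035,000 m³
After evaporation: salt unchanged = 27,100,500; volume = 4,035,000 − 130,000 = 3,905,000 m³
S = 27,100,500 / 3,905,000 = 6.9399 PSU

6.94 PSU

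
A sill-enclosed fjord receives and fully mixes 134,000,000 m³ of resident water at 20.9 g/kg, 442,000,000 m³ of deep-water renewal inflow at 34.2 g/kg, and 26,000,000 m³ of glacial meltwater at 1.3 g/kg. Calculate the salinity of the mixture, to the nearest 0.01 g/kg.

29.82 g/kg

By conservation of dissolved salt,
salt = 134,000,000×20.9 + 442,000,000×34.2 + 26,000,000×1.3 = 2,800,600,000 + 15,116,400,000 + 33,800,000 = 17,950,800,000
volume = 134,000,000 + 442,000,000 + 26,000,000 = 602,000,000 m³
S = 17,950,800,000 / 602,000,000 = 29.8186 g/kg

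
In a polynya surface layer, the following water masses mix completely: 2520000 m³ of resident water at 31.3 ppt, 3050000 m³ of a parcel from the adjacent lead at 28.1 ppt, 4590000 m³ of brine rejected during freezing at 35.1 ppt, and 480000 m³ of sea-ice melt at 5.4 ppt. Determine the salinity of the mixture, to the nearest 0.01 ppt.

By conservation of dissolved salt,
salt = 2,520,000×31.3 + 3,050,000×28.1 + 4,590,000×35.1 + 480,000×5.4 = 78,876,000 + 85,705,000 + 161,109,000 + 2,592,000 = 328,282,000
volume = 2,520,000 + 3,050,000 + 4,590,000 + 480,000 = 10,640,000 m³
S = 328,282,000 / 10,640,000 = 30.8536 ppt

30.85 ppt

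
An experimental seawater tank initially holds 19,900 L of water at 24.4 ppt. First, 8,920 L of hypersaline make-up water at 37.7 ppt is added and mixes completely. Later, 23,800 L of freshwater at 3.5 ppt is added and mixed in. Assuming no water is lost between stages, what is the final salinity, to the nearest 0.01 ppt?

Weighted by volume,
Initial salt = 19,900×24.4 = 485,560
After stage 1: salt = 485,560 + 8,920×37.7 = 821,844; volume = 28,820 L; S = 28.516 ppt
After stage 2: salt = 821,844 + 23,800×3.5 = 905,144; volume = 52,620 L
S = 905,144 / 52,620 = 17.2015 ppt

17.20 ppt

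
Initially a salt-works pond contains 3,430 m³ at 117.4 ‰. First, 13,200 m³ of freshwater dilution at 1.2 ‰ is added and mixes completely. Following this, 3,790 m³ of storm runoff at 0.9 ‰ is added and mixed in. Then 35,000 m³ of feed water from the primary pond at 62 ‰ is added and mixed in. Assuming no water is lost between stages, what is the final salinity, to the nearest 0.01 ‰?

46.77 ‰

Salt balance:
Initial salt = 3,430×117.4 = 402,682
After stage 1: salt = 402,682 + 13,200×1.2 = 418,522; volume = 16,630 m³; S = 25.167 ‰
After stage 2: salt = 418,522 + 3,790×0.9 = 421,933; volume = 20,420 m³; S = 20.663 ‰
After stage 3: salt = 421,933 + 35,000×62 = 2,591,933; volume = 55,420 m³
S = 2,591,933 / 55,420 = 46.7689 ‰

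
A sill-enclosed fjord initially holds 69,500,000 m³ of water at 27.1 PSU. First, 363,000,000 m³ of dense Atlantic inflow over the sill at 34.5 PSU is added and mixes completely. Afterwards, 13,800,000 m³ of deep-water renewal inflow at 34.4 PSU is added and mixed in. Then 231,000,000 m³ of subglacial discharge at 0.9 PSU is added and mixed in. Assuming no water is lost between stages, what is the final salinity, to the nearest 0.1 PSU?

22.3 PSU

Salt balance:
Initial salt = 69,500,000×27.1 = 1,883,450,000
After stage 1: salt = 1,883,450,000 + 363,000,000×34.5 = 14,406,950,000; volume = 432,500,000 m³; S = 33.311 PSU
After stage 2: salt = 14,406,950,000 + 13,800,000×34.4 = 14,881,670,000; volume = 446,300,000 m³; S = 33.345 PSU
After stage 3: salt = 14,881,670,000 + 231,000,000×0.9 = 15,089,570,000; volume = 677,300,000 m³
S = 15,089,570,000 / 677,300,000 = 22.279 PSU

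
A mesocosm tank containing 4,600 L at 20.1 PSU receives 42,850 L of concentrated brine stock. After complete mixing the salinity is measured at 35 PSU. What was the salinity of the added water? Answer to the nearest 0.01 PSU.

36.60 PSU

Salt balance: 4,600×20.1 + 42,850×S = 47,450×35
92,460 + 42,850·S = 1,660,750
S = (1,660,750 − 92,460) / 42,850 = 36.5995 PSU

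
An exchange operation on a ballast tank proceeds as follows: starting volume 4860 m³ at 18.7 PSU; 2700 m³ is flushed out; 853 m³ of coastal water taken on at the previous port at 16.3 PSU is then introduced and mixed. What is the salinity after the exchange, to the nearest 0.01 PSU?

18.02 PSU

Remaining after removal: 2,160 m³ at 18.7 PSU (salt = 40,392)
After addition: salt = 40,392 + 853×16.3 = 54,295.9; volume = 3,013 m³
S = 54,295.9 / 3,013 = 18.0205 PSU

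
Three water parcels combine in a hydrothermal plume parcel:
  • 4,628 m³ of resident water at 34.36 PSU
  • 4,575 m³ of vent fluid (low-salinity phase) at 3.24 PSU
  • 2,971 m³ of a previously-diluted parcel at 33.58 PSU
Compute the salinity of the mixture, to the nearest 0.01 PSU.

22.47 PSU

Salt balance:
salt = 4,628×34.36 + 4,575×3.24 + 2,971×33.58 = 159,018.08 + 14,823 + 99,766.18 = 273,607.26
volume = 4,628 + 4,575 + 2,971 = 12,174 m³
S = 273,607.26 / 12,174 = 22.4747 PSU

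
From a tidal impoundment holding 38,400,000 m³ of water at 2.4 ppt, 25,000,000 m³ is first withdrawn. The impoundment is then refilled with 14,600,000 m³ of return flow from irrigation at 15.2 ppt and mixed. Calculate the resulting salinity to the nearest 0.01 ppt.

9.07 ppt

Remaining after removal: 13,400,000 m³ at 2.4 ppt (salt = 32,160,000)
After addition: salt = 32,160,000 + 14,600,000×15.2 = 254,080,000; volume = 28,000,000 m³
S = 254,080,000 / 28,000,000 = 9.0743 ppt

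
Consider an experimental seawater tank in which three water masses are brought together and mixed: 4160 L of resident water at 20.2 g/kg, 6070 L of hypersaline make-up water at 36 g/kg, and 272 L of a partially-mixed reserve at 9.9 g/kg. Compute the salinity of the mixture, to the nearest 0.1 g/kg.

29.1 g/kg

Salt balance:
salt = 4,160×20.2 + 6,070×36 + 272×9.9 = 84,032 + 218,520 + 2,692.8 = 305,244.8
volume = 4,160 + 6,070 + 272 = 10,502 L
S = 305,244.8 / 10,502 = 29.065 g/kg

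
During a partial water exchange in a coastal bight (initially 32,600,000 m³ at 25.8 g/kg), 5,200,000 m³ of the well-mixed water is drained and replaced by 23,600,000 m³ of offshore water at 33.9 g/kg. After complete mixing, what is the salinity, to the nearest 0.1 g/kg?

Remaining after removal: 27,400,000 m³ at 25.8 g/kg (salt = 706,920,000)
After addition: salt = 706,920,000 + 23,600,000×33.9 = 1,506,960,000; volume = 51,000,000 m³
S = 1,506,960,000 / 51,000,000 = 29.5482 g/kg

29.5 g/kg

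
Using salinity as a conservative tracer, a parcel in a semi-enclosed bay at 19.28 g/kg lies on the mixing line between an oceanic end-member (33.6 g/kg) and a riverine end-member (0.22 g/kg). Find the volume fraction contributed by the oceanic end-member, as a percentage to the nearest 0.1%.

57.1%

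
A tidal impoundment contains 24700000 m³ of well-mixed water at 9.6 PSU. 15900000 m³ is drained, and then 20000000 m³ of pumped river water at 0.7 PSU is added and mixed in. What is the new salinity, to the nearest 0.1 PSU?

3.4 PSU

Remaining after removal: 8,800,000 m³ at 9.6 PSU (salt = 84,480,000)
After addition: salt = 84,480,000 + 20,000,000×0.7 = 98,480,000; volume = 28,800,000 m³
S = 98,480,000 / 28,800,000 = 3.4194 PSU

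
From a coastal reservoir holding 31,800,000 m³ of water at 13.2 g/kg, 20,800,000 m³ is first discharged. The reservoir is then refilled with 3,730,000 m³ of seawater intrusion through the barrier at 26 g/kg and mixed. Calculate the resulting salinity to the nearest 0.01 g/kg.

16.44 g/kg

Remaining after removal: 11,000,000 m³ at 13.2 g/kg (salt = 145,200,000)
After addition: salt = 145,200,000 + 3,730,000×26 = 242,180,000; volume = 14,730,000 m³
S = 242,180,000 / 14,730,000 = 16.4413 g/kg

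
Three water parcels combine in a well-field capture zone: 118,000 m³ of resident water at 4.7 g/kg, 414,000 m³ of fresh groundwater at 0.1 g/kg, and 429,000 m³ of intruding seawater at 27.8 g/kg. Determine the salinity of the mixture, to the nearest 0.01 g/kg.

Weighted by volume,
salt = 118,000×4.7 + 414,000×0.1 + 429,000×27.8 = 554,600 + 41,400 + 11,926,200 = 12,522,200
volume = 118,000 + 414,000 + 429,000 = 961,000 m³
S = 12,522,200 / 961,000 = 13.0304 g/kg

13.03 g/kg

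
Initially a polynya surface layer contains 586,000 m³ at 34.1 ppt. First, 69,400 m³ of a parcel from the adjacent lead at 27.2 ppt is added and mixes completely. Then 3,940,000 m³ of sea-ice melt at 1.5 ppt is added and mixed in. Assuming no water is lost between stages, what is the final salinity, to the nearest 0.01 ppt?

Salt balance:
Initial salt = 586,000×34.1 = 19,982,600
After stage 1: salt = 19,982,600 + 69,400×27.2 = 21,870,280; volume = 655,400 m³; S = 33.369 ppt
After stage 2: salt = 21,870,280 + 3,940,000×1.5 = 27,780,280; volume = 4,595,400 m³
S = 27,780,280 / 4,595,400 = 6.0452 ppt

6.05 ppt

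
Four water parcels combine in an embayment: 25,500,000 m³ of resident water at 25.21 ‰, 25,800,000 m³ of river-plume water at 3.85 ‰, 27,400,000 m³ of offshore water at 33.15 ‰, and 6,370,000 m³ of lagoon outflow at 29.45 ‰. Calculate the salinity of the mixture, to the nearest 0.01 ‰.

21.61 ‰

Mass of salt is conserved:
salt = 25,500,000×25.21 + 25,800,000×3.85 + 27,400,000×33.15 + 6,370,000×29.45 = 642,855,000 + 99,330,000 + 908,310,000 + 187,596,500 = 1,838,091,500
volume = 25,500,000 + 25,800,000 + 27,400,000 + 6,370,000 = 85,070,000 m³
S = 1,838,091,500 / 85,070,000 = 21.6068 ‰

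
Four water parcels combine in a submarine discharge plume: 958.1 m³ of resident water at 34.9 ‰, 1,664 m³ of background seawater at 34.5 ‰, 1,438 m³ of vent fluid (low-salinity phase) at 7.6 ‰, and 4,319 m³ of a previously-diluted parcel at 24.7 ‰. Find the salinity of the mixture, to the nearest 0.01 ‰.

24.88 ‰

Weighted by volume,
salt = 958.1×34.9 + 1,664×34.5 + 1,438×7.6 + 4,319×24.7 = 33,437.69 + 57,408 + 10,928.8 + 106,679.3 = 208,453.79
volume = 958.1 + 1,664 + 1,438 + 4,319 = 8,379.1 m³
S = 208,453.79 / 8,379.1 = 24.8778 ‰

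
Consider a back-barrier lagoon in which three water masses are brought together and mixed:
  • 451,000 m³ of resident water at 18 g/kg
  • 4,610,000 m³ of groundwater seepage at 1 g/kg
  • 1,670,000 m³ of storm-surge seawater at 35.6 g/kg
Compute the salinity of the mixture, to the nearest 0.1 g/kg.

By conservation of dissolved salt,
salt = 451,000×18 + 4,610,000×1 + 1,670,000×35.6 = 8,118,000 + 4,610,000 + 59,452,000 = 72,180,000
volume = 451,000 + 4,610,000 + 1,670,000 = 6,731,000 m³
S = 72,180,000 / 6,731,000 = 10.724 g/kg

10.7 g/kg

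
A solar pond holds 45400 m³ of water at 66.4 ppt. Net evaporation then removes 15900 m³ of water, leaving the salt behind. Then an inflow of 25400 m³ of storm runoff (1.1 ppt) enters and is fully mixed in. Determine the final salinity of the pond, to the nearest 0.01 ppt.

After evaporation: salt = 45,400×66.4 = 3,014,560; volume = 45,400 − 15,900 = 29,500 m³
After mixing: salt = 3,014,560 + 25,400×1.1 = 3,042,500; volume = 29,500 + 25,400 = 54,900 m³
S = 3,042,500 / 54,900 = 55.4189 ppt

55.42 ppt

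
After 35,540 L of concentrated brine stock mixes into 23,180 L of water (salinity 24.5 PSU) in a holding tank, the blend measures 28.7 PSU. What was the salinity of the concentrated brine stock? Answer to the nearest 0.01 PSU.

Salt balance: 23,180×24.5 + 35,540×S = 58,720×28.7
567,910 + 35,540·S = 1,685,264
S = (1,685,264 − 567,910) / 35,540 = 31.4393 PSU

31.44 PSU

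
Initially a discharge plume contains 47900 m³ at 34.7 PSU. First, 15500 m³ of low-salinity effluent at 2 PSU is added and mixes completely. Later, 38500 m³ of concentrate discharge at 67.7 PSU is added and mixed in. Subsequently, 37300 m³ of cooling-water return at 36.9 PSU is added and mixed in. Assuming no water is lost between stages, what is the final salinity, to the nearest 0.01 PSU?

Conserving salt mass:
Initial salt = 47,900×34.7 = 1,662,130
After stage 1: salt = 1,662,130 + 15,500×2 = 1,693,130; volume = 63,400 m³; S = 26.706 PSU
After stage 2: salt = 1,693,130 + 38,500×67.7 = 4,299,580; volume = 101,900 m³; S = 42.194 PSU
After stage 3: salt = 4,299,580 + 37,300×36.9 = 5,675,950; volume = 139,200 m³
S = 5,675,950 / 139,200 = 40.7755 PSU

40.78 PSU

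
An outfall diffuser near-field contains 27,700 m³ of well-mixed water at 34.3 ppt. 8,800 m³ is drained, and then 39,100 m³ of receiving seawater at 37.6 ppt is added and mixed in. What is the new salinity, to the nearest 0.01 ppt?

Remaining after removal: 18,900 m³ at 34.3 ppt (salt = 648,270)
After addition: salt = 648,270 + 39,100×37.6 = 2,118,430; volume = 58,000 m³
S = 2,118,430 / 58,000 = 36.5247 ppt

36.52 ppt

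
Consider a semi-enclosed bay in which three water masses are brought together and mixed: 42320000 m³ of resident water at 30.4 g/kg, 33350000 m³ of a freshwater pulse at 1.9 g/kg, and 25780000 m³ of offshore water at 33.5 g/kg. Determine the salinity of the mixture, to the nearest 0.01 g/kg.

Salt balance:
salt = 42,320,000×30.4 + 33,350,000×1.9 + 25,780,000×33.5 = 1,286,528,000 + 63,365,000 + 863,630,000 = 2,213,523,000
volume = 42,320,000 + 33,350,000 + 25,780,000 = 101,450,000 m³
S = 2,213,523,000 / 101,450,000 = 21.8189 g/kg

21.82 g/kg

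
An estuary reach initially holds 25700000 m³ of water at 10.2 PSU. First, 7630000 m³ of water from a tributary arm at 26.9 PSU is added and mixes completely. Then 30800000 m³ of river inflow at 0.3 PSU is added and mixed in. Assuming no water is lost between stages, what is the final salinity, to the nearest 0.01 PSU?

7.43 PSU

Total salt / total volume:
Initial salt = 25,700,000×10.2 = 262,140,000
After stage 1: salt = 262,140,000 + 7,630,000×26.9 = 467,387,000; volume = 33,330,000 m³; S = 14.023 PSU
After stage 2: salt = 467,387,000 + 30,800,000×0.3 = 476,627,000; volume = 64,130,000 m³
S = 476,627,000 / 64,130,000 = 7.4322 PSU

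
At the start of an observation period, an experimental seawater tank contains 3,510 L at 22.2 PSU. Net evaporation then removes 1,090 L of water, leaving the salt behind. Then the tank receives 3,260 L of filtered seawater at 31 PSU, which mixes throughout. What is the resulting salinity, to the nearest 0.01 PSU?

31.51 PSU

After evaporation: salt = 3,510×22.2 = 77,922; volume = 3,510 − 1,090 = 2,420 L
After mixing: salt = 77,922 + 3,260×31 = 178,982; volume = 2,420 + 3,260 = 5,680 L
S = 178,982 / 5,680 = 31.5109 PSU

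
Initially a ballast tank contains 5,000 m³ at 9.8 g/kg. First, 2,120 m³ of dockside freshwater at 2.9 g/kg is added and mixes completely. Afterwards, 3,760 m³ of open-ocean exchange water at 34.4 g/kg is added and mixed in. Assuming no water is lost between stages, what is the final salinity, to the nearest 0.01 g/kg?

16.96 g/kg

Weighted by volume,
Initial salt = 5,000×9.8 = 49,000
After stage 1: salt = 49,000 + 2,120×2.9 = 55,148; volume = 7,120 m³; S = 7.746 g/kg
After stage 2: salt = 55,148 + 3,760×34.4 = 184,492; volume = 10,880 m³
S = 184,492 / 10,880 = 16.957 g/kg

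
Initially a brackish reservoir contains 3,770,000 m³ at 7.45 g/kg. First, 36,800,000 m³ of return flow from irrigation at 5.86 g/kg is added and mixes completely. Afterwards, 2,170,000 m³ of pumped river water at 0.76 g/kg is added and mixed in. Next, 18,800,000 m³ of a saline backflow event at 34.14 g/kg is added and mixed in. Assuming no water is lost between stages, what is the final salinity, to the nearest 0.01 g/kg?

Mass of salt is conserved:
Initial salt = 3,770,000×7.45 = 28,086,500
After stage 1: salt = 28,086,500 + 36,800,000×5.86 = 243,734,500; volume = 40,570,000 m³; S = 6.008 g/kg
After stage 2: salt = 243,734,500 + 2,170,000×0.76 = 245,383,700; volume = 42,740,000 m³; S = 5.741 g/kg
After stage 3: salt = 245,383,700 + 18,800,000×34.14 = 887,215,700; volume = 61,540,000 m³
S = 887,215,700 / 61,540,000 = 14.4169 g/kg

14.42 g/kg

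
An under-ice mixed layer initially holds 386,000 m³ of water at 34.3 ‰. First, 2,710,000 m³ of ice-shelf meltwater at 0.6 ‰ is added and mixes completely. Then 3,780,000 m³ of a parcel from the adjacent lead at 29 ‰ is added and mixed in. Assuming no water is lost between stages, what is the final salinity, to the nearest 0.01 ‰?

By conservation of dissolved salt,
Initial salt = 386,000×34.3 = 13,239,800
After stage 1: salt = 13,239,800 + 2,710,000×0.6 = 14,865,800; volume = 3,096,000 m³; S = 4.802 ‰
After stage 2: salt = 14,865,800 + 3,780,000×29 = 124,485,800; volume = 6,876,000 m³
S = 124,485,800 / 6,876,000 = 18.1044 ‰

18.10 ‰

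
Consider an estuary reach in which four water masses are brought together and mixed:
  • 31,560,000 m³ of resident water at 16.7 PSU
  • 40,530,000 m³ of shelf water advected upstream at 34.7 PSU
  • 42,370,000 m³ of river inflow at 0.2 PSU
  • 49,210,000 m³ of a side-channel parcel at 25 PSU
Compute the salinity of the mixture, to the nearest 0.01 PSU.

19.38 PSU

Conserving salt mass:
salt = 31,560,000×16.7 + 40,530,000×34.7 + 42,370,000×0.2 + 49,210,000×25 = 527,052,000 + 1,406,391,000 + 8,474,000 + 1,230,250,000 = 3,172,167,000
volume = 31,560,000 + 40,530,000 + 42,370,000 + 49,210,000 = 163,670,000 m³
S = 3,172,167,000 / 163,670,000 = 19.3815 PSU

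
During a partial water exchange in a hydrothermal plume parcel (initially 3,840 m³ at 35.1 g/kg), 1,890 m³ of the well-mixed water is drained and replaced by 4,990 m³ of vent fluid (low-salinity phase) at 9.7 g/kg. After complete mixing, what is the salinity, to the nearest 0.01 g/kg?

16.84 g/kg

Remaining after removal: 1,950 m³ at 35.1 g/kg (salt = 68,445)
After addition: salt = 68,445 + 4,990×9.7 = 116,848; volume = 6,940 m³
S = 116,848 / 6,940 = 16.8369 g/kg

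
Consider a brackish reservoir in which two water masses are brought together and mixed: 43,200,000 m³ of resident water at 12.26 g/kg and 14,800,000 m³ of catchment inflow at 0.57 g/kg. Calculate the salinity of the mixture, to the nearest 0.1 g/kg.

Conserving salt mass:
salt = 43,200,000×12.26 + 14,800,000×0.57 = 529,632,000 + 8,436,000 = 538,068,000
volume = 43,200,000 + 14,800,000 = 58,000,000 m³
S = 538,068,000 / 58,000,000 = 9.277 g/kg

9.3 g/kg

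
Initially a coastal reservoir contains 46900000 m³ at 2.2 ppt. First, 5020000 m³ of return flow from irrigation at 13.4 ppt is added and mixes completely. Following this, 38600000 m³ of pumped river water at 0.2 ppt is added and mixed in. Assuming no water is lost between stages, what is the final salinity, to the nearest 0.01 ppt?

Salt balance:
Initial salt = 46,900,000×2.2 = 103,180,000
After stage 1: salt = 103,180,000 + 5,020,000×13.4 = 170,448,000; volume = 51,920,000 m³; S = 3.283 ppt
After stage 2: salt = 170,448,000 + 38,600,000×0.2 = 178,168,000; volume = 90,520,000 m³
S = 178,168,000 / 90,520,000 = 1.9683 ppt

1.97 ppt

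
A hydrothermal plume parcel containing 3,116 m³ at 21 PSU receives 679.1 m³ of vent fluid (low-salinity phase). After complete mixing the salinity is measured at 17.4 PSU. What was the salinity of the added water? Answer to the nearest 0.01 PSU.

0.88 PSU

Salt balance: 3,116×21 + 679.1×S = 3,795.1×17.4
65,436 + 679.1·S = 66,034.74
S = (66,034.74 − 65,436) / 679.1 = 0.8817 PSU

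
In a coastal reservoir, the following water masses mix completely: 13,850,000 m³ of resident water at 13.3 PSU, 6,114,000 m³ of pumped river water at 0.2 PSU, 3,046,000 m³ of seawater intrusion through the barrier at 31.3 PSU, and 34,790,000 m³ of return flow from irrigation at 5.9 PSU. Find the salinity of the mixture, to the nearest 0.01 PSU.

Salt balance:
salt = 13,850,000×13.3 + 6,114,000×0.2 + 3,046,000×31.3 + 34,790,000×5.9 = 184,205,000 + 1,222,800 + 95,339,800 + 205,261,000 = 486,028,600
volume = 13,850,000 + 6,114,000 + 3,046,000 + 34,790,000 = 57,800,000 m³
S = 486,028,600 / 57,800,000 = 8.4088 PSU

8.41 PSU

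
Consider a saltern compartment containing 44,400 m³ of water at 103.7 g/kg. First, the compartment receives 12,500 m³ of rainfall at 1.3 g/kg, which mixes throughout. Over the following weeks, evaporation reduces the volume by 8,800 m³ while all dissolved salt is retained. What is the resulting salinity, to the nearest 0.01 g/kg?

After mixing: salt = 44,400×103.7 + 12,500×1.3 = 4,620,530; volume = 56,900 m³
After evaporation: salt unchanged = 4,620,530; volume = 56,900 − 8,800 = 48,100 m³
S = 4,620,530 / 48,100 = 96.0609 g/kg

96.06 g/kg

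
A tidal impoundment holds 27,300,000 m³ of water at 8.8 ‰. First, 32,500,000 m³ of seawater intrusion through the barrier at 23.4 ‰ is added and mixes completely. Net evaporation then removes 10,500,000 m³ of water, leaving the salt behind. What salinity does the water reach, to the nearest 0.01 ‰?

20.30 ‰

After mixing: salt = 27,300,000×8.8 + 32,500,000×23.4 = 1,000,740,000; volume = 59,800,000 m³
After evaporation: salt unchanged = 1,000,740,000; volume = 59,800,000 − 10,500,000 = 49,300,000 m³
S = 1,000,740,000 / 49,300,000 = 20.299 ‰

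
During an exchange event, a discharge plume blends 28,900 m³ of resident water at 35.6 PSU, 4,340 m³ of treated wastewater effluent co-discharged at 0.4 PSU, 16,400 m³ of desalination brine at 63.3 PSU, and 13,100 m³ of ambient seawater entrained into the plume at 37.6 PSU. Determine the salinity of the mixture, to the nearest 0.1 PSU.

Total salt / total volume:
salt = 28,900×35.6 + 4,340×0.4 + 16,400×63.3 + 13,100×37.6 = 1,028,840 + 1,736 + 1,038,120 + 492,560 = 2,561,256
volume = 28,900 + 4,340 + 16,400 + 13,100 = 62,740 m³
S = 2,561,256 / 62,740 = 40.823 PSU

40.8 PSU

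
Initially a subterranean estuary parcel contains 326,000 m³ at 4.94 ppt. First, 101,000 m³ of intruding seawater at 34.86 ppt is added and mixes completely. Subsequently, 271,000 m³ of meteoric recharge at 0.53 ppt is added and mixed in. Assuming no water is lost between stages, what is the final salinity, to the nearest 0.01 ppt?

7.56 ppt

Salt balance:
Initial salt = 326,000×4.94 = 1,610,440
After stage 1: salt = 1,610,440 + 101,000×34.86 = 5,131,300; volume = 427,000 m³; S = 12.017 ppt
After stage 2: salt = 5,131,300 + 271,000×0.53 = 5,274,930; volume = 698,000 m³
S = 5,274,930 / 698,000 = 7.5572 ppt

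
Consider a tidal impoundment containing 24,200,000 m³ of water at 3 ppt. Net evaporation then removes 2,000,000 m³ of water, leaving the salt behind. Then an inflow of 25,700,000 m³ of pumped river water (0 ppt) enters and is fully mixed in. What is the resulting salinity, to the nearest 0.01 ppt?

1.52 ppt

After evaporation: salt = 24,200,000×3 = 72,600,000; volume = 24,200,000 − 2,000,000 = 22,200,000 m³
After mixing: salt = 72,600,000 + 25,700,000×0 = 72,600,000; volume = 22,200,000 + 25,700,000 = 47,900,000 m³
S = 72,600,000 / 47,900,000 = 1.5157 ppt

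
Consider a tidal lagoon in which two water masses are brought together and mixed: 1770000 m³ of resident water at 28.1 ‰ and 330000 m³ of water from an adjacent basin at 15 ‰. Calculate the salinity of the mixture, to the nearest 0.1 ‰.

26.0 ‰

By conservation of dissolved salt,
salt = 1,770,000×28.1 + 330,000×15 = 49,737,000 + 4,950,000 = 54,687,000
volume = 1,770,000 + 330,000 = 2,100,000 m³
S = 54,687,000 / 2,100,000 = 26.041 ‰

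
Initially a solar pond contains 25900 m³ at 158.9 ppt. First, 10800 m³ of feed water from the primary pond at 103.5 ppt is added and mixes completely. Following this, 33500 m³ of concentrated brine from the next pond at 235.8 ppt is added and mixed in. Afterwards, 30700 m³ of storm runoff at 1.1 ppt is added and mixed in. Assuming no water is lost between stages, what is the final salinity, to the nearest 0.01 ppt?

130.49 ppt

By conservation of dissolved salt,
Initial salt = 25,900×158.9 = 4,115,510
After stage 1: salt = 4,115,510 + 10,800×103.5 = 5,233,310; volume = 36,700 m³; S = 142.597 ppt
After stage 2: salt = 5,233,310 + 33,500×235.8 = 13,132,610; volume = 70,200 m³; S = 187.074 ppt
After stage 3: salt = 13,132,610 + 30,700×1.1 = 13,166,380; volume = 100,900 m³
S = 13,166,380 / 100,900 = 130.4894 ppt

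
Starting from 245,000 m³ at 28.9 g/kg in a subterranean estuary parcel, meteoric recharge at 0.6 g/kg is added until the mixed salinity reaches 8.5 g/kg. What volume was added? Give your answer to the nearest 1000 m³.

633000 m³

Salt balance: 245,000×28.9 + V×0.6 = (245,000+V)×8.5
7,080,500 + 0.6V = 2,082,500 + 8.5V
4,998,000 = 7.9V
V = 632,658.23 m³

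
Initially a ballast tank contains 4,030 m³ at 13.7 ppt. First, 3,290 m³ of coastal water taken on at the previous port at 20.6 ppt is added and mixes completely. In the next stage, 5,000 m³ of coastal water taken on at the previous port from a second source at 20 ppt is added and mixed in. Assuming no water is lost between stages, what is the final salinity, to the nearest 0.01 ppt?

18.10 ppt

Total salt / total volume:
Initial salt = 4,030×13.7 = 55,211
After stage 1: salt = 55,211 + 3,290×20.6 = 122,985; volume = 7,320 m³; S = 16.801 ppt
After stage 2: salt = 122,985 + 5,000×20 = 222,985; volume = 12,320 m³
S = 222,985 / 12,320 = 18.0994 ppt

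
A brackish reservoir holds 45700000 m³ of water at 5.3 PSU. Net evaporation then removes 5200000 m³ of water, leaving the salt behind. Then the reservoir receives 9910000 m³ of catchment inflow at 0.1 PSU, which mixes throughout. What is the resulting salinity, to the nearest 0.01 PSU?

4.82 PSU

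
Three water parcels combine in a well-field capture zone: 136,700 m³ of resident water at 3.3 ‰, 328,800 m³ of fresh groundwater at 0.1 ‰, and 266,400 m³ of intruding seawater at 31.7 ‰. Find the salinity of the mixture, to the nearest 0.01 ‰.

Salt balance:
salt = 136,700×3.3 + 328,800×0.1 + 266,400×31.7 = 451,110 + 32,880 + 8,444,880 = 8,928,870
volume = 136,700 + 328,800 + 266,400 = 731,900 m³
S = 8,928,870 / 731,900 = 12.1996 ‰

12.20 ‰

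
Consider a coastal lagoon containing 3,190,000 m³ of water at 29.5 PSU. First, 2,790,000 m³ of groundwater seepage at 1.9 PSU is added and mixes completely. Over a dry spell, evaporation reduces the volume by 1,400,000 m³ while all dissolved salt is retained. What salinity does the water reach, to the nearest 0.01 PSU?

After mixing: salt = 3,190,000×29.5 + 2,790,000×1.9 = 99,406,000; volume = 5,980,000 m³
After evaporation: salt unchanged = 99,406,000; volume = 5,980,000 − 1,400,000 = 4,580,000 m³
S = 99,406,000 / 4,580,000 = 21.7044 PSU

21.70 PSU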